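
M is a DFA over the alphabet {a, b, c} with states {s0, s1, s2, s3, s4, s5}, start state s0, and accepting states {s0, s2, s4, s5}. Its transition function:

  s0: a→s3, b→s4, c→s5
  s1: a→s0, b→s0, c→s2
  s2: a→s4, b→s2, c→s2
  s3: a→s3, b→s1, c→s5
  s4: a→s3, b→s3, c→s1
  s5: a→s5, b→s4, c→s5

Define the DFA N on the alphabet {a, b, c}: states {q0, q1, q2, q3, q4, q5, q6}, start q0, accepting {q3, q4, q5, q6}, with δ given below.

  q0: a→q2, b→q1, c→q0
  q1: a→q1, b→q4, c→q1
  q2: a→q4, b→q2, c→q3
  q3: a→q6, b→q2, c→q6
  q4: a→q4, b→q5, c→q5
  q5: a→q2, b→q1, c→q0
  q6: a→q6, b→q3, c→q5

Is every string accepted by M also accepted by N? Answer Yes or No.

No

The empty string ε is in L(M) but not in L(N).
So L(M) ⊄ L(N).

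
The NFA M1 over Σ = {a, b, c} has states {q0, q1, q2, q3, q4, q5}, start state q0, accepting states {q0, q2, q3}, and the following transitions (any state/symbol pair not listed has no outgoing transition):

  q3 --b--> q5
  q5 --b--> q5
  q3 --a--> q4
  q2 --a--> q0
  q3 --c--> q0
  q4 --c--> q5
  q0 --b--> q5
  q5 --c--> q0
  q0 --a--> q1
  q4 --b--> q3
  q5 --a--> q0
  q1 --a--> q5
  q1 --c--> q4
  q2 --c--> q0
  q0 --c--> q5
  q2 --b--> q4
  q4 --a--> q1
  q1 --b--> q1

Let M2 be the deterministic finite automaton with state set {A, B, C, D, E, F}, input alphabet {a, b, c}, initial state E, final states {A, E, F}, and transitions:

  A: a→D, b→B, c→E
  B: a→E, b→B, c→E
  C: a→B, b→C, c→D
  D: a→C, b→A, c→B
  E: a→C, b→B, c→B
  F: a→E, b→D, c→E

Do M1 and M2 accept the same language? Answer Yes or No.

Yes

Exploring the product automaton M1 × M2 from the start pair (q0, E), following both machines on each input symbol, reaches 5 state pairs: (q0, E), (q1, C), (q5, B), (q4, D), (q3, A).
M1 accepts in {q0, q2, q3} and M2 accepts in {A, E, F}. In every reachable pair the two components are either both accepting — (q0, E), (q3, A) — or both non-accepting, so no string is accepted by exactly one of the machines: L(M1) \ L(M2) and L(M2) \ L(M1) are both empty.
Hence every string is accepted by M1 iff it is accepted by M2, and the two languages coincide.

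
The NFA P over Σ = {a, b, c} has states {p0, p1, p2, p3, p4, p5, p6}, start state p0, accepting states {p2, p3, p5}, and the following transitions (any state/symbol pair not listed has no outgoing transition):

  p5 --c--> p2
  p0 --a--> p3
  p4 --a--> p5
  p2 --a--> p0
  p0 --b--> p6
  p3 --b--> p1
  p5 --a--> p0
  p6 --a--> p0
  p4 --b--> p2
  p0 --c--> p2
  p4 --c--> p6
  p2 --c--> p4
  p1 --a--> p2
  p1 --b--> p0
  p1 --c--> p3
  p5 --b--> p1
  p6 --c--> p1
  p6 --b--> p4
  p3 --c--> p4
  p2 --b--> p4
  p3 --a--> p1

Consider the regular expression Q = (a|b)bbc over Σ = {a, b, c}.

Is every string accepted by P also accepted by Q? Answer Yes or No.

The string a is in L(P) but not in L(Q).
So L(P) ⊄ L(Q).

No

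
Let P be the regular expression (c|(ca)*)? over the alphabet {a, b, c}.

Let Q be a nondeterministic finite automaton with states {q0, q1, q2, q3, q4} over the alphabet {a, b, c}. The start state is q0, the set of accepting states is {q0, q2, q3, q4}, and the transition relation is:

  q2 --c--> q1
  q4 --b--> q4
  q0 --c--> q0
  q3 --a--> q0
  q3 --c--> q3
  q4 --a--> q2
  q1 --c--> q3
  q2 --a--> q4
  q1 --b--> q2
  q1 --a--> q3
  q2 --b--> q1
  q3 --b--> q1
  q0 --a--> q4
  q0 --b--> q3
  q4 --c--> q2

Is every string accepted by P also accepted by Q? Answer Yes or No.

Converting the expression P to a DFA (subset construction, then merging equivalent states) gives the minimal DFA with states {p0, p1, p2, p3, p4}, start state p0, accepting states {p0, p2, p3} and transitions p0: a→p1, b→p1, c→p2; p1: a→p1, b→p1, c→p1; p2: a→p3, b→p1, c→p1; p3: a→p1, b→p1, c→p4; p4: a→p3, b→p1, c→p1.
Exploring the product automaton P × Q from the start pair (p0, q0), following both machines on each input symbol, reaches 9 state pairs: (p0, q0), (p1, q4), (p1, q3), (p2, q0), (p1, q2), (p1, q0), (p1, q1), (p3, q4), (p4, q2).
P accepts in {p0, p2, p3} and Q accepts in {q0, q2, q3, q4}. The reachable pairs whose P-component is accepting are (p0, q0), (p2, q0), (p3, q4); in each of them the Q-component is accepting too, so the product for L(P) \ L(Q) (P-component accepting, Q-component rejecting) has no reachable accepting pair and the difference is empty.
Hence every string in L(P) is also in L(Q).

Yes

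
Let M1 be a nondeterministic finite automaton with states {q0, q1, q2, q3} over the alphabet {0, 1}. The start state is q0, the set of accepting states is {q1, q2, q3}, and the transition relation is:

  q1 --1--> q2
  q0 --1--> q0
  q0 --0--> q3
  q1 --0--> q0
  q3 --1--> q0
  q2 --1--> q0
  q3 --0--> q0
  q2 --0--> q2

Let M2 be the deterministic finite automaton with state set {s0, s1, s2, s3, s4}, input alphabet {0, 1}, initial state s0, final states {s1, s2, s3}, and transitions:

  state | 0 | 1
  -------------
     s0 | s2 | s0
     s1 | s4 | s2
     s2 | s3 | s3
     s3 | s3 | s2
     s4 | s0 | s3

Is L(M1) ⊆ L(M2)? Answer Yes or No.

Exploring the product automaton M1 × M2 from the start pair (q0, s0), following both machines on each input symbol, reaches 5 state pairs: (q0, s0), (q3, s2), (q0, s3), (q3, s3), (q0, s2).
M1 accepts in {q1, q2, q3} and M2 accepts in {s1, s2, s3}. The reachable pairs whose M1-component is accepting are (q3, s2), (q3, s3); in each of them the M2-component is accepting too, so the product for L(M1) \ L(M2) (M1-component accepting, M2-component rejecting) has no reachable accepting pair and the difference is empty.
Hence every string in L(M1) is also in L(M2).

Yes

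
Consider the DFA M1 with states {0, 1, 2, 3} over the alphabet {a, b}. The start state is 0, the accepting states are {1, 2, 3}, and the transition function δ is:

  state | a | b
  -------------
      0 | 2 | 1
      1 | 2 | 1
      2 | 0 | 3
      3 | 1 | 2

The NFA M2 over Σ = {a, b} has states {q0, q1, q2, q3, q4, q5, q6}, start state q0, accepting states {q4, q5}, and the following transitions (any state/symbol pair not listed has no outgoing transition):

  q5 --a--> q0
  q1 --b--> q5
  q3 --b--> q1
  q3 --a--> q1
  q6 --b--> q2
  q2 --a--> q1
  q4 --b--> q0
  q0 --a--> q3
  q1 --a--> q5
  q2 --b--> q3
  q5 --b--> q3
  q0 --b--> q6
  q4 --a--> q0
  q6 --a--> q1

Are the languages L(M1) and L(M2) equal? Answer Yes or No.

No

The string a is accepted by M1 but rejected by M2.
So L(M1) ≠ L(M2).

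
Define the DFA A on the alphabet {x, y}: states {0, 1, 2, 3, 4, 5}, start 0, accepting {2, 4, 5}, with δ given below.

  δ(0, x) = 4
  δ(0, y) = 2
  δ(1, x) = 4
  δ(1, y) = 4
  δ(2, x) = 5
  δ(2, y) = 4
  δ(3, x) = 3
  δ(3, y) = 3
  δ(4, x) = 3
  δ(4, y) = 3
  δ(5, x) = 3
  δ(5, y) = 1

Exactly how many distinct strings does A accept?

6

The useful subgraph on states {0, 1, 2, 4, 5} is acyclic, so L(A) is finite; the longest accepting path visits 5 useful states, giving maximum string length 4.
Counting accepting paths from 0 by length: 2 of length 1, 2 of length 2, 2 of length 4. Total 6.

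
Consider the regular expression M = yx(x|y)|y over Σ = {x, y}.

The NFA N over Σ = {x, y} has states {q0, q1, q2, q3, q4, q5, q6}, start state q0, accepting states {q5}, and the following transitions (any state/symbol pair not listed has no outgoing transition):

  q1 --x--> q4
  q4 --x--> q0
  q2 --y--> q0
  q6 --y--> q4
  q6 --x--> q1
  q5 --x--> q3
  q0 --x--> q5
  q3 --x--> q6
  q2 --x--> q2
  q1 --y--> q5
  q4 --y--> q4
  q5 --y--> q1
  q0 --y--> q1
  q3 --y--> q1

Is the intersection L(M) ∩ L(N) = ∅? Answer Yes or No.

Converting the expression M to a DFA (subset construction, then merging equivalent states) gives the minimal DFA with states {m0, m1, m2, m3, m4}, start state m0, accepting states {m2, m4} and transitions m0: x→m1, y→m2; m1: x→m1, y→m1; m2: x→m3, y→m1; m3: x→m4, y→m4; m4: x→m1, y→m1.
Exploring the product automaton M × N from the start pair (m0, q0), following both machines on each input symbol, reaches 11 state pairs: (m0, q0), (m1, q5), (m2, q1), (m1, q3), (m1, q1), (m3, q4), (m1, q6), (m1, q4), (m4, q0), (m4, q4), (m1, q0).
M accepts in {m2, m4} and N accepts in {q5}; no reachable pair has both components accepting, so no string drives both machines to acceptance simultaneously and L(M) ∩ L(N) = ∅.
So no string is accepted by both, and the intersection is empty.

Yes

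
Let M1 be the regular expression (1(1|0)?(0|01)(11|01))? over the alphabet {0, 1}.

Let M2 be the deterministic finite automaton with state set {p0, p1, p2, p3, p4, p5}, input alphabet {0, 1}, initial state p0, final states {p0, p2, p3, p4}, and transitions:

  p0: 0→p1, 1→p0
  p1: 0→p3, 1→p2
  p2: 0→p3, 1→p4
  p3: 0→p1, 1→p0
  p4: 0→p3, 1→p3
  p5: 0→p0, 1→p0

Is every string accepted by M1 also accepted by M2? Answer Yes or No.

Converting the expression M1 to a DFA (subset construction, then merging equivalent states) gives the minimal DFA with states {r0, r1, r2, r3, r4, r5, r6, r7, r8, r9, r10, r11}, start state r0, accepting states {r0, r9, r10, r11} and transitions r0: 0→r1, 1→r2; r1: 0→r1, 1→r1; r2: 0→r3, 1→r4; r3: 0→r5, 1→r6; r4: 0→r7, 1→r1; r5: 0→r8, 1→r9; r6: 0→r8, 1→r10; r7: 0→r8, 1→r6; r8: 0→r1, 1→r11; r9: 0→r8, 1→r10; r10: 0→r1, 1→r11; r11: 0→r1, 1→r1.
Exploring the product automaton M1 × M2 from the start pair (r0, p0), following both machines on each input symbol, reaches 20 state pairs: (r0, p0), (r1, p1), (r2, p0), (r1, p3), (r1, p2), (r3, p1), (r4, p0), (r1, p0), (r1, p4), (r5, p3), (r6, p2), (r7, p1), (r8, p1), (r9, p0), (r8, p3), (r10, p4), (r11, p2), (r10, p0), (r11, p0), (r11, p3).
M1 accepts in {r0, r9, r10, r11} and M2 accepts in {p0, p2, p3, p4}. The reachable pairs whose M1-component is accepting are (r0, p0), (r9, p0), (r10, p4), (r11, p2), (r10, p0), (r11, p0), (r11, p3); in each of them the M2-component is accepting too, so the product for L(M1) \ L(M2) (M1-component accepting, M2-component rejecting) has no reachable accepting pair and the difference is empty.
Hence every string in L(M1) is also in L(M2).

Yes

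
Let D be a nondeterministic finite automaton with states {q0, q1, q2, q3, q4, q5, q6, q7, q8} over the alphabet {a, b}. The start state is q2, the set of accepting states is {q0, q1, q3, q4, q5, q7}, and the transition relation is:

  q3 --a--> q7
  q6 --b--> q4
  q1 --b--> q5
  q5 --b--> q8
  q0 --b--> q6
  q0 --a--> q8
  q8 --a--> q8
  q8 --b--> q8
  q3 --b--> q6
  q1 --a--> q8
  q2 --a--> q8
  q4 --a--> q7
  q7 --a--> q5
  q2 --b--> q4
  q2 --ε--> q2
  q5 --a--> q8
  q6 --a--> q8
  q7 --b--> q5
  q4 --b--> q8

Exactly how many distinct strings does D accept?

4

The useful subgraph on states {q2, q4, q5, q7} is acyclic, so L(D) is finite; the longest accepting path visits 4 useful states, giving maximum string length 3.
Counting accepting paths from q2 by length: 1 of length 1, 1 of length 2, 2 of length 3. Total 4.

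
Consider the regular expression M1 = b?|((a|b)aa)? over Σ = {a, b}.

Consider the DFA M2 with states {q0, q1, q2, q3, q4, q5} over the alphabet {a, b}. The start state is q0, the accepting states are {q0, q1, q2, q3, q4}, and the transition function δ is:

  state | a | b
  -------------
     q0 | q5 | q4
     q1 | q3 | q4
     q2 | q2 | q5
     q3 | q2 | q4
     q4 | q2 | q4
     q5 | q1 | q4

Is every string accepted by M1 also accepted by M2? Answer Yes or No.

Yes

Converting the expression M1 to a DFA (subset construction, then merging equivalent states) gives the minimal DFA with states {r0, r1, r2, r3, r4, r5}, start state r0, accepting states {r0, r2, r5} and transitions r0: a→r1, b→r2; r1: a→r3, b→r4; r2: a→r3, b→r4; r3: a→r5, b→r4; r4: a→r4, b→r4; r5: a→r4, b→r4.
Exploring the product automaton M1 × M2 from the start pair (r0, q0), following both machines on each input symbol, reaches 12 state pairs: (r0, q0), (r1, q5), (r2, q4), (r3, q1), (r4, q4), (r3, q2), (r5, q3), (r4, q2), (r5, q2), (r4, q5), (r4, q1), (r4, q3).
M1 accepts in {r0, r2, r5} and M2 accepts in {q0, q1, q2, q3, q4}. The reachable pairs whose M1-component is accepting are (r0, q0), (r2, q4), (r5, q3), (r5, q2); in each of them the M2-component is accepting too, so the product for L(M1) \ L(M2) (M1-component accepting, M2-component rejecting) has no reachable accepting pair and the difference is empty.
Hence every string in L(M1) is also in L(M2).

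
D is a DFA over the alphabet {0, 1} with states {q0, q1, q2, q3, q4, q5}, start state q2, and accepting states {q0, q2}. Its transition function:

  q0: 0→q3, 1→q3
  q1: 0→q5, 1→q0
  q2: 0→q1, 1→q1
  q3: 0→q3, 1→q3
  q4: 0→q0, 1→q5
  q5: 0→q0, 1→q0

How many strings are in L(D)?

The useful subgraph on states {q0, q1, q2, q5} is acyclic, so L(D) is finite; the longest accepting path visits 4 useful states, giving maximum string length 3.
Counting accepting paths from q2 by length: 1 of length 0, 2 of length 2, 4 of length 3. Total 7.

7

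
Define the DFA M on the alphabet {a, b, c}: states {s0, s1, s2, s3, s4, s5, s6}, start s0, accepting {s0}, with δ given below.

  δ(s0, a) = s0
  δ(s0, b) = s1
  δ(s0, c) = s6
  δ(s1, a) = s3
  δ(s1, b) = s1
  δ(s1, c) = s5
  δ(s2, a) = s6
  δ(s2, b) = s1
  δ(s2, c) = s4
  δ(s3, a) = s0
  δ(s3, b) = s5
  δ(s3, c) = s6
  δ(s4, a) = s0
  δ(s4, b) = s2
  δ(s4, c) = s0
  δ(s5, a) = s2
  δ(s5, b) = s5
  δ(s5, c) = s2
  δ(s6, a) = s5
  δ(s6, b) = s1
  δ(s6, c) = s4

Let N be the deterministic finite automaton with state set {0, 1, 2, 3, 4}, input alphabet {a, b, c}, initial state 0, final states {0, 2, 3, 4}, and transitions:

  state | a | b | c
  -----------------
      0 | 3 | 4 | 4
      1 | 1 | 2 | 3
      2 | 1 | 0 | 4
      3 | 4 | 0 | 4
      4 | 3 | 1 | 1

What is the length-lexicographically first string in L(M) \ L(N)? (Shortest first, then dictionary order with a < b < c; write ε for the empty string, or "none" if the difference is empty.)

cca

The string cca is accepted by M but not by N.
No shorter string lies in the difference, and cca is the lexicographically first length-3 string in L(M) \ L(N).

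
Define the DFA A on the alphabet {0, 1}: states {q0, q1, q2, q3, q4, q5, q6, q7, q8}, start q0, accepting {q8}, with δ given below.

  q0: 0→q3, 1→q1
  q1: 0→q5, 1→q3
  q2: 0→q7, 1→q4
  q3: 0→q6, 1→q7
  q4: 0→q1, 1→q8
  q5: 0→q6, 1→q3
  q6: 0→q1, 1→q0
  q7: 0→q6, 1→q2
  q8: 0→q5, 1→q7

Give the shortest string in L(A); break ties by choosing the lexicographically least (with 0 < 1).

01111

A breadth-first search from q0 reaches an accepting state first via the path q0 → q3 → q7 → q2 → q4 → q8 on input 01111.
No string of length < 5 is accepted (BFS exhausts all shorter strings without reaching an accepting state), and 01111 is the lexicographically least accepting string of length 5.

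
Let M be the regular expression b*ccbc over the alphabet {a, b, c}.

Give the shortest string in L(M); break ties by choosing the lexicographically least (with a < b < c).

By inspection of the expression, no string of length less than 4 matches, and ccbc is the lexicographically first match of length 4.

ccbc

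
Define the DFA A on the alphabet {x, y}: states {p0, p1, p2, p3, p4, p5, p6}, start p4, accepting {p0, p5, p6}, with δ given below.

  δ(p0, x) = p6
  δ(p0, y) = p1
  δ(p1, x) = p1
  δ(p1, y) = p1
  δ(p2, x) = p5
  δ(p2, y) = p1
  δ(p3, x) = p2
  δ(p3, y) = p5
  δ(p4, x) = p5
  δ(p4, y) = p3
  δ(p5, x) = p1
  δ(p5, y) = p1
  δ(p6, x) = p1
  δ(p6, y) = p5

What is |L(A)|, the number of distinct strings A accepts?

The useful subgraph on states {p2, p3, p4, p5} is acyclic, so L(A) is finite; the longest accepting path visits 4 useful states, giving maximum string length 3.
Counting accepting paths from p4 by length: 1 of length 1, 1 of length 2, 1 of length 3. Total 3.

3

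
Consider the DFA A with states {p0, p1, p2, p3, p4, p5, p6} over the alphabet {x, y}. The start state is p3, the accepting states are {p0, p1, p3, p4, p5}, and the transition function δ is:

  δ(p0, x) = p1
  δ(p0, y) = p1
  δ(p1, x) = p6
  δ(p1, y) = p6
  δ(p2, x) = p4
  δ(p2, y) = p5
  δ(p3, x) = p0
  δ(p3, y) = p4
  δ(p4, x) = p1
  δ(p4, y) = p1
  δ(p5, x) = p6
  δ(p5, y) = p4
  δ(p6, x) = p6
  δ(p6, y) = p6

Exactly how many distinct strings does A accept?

The useful subgraph on states {p0, p1, p3, p4} is acyclic, so L(A) is finite; the longest accepting path visits 3 useful states, giving maximum string length 2.
Counting accepting paths from p3 by length: 1 of length 0, 2 of length 1, 4 of length 2. Total 7.

7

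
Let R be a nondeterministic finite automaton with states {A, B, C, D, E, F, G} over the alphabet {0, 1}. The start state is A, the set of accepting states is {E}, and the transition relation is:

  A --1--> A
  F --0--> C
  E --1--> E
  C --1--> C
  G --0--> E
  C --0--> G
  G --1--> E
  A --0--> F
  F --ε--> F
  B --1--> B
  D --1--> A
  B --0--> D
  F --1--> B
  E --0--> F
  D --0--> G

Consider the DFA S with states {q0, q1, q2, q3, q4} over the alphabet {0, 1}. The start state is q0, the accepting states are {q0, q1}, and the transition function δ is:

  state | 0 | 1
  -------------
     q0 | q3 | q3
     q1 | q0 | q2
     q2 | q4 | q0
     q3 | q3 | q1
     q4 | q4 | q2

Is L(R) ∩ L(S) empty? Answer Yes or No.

The string 0001 is accepted by both R and S.
Hence L(R) ∩ L(S) ≠ ∅.

No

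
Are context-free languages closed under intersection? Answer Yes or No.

No

{aⁿbⁿcᵐ : m,n≥0} and {aᵐbⁿcⁿ : m,n≥0} are both context-free, but their intersection {aⁿbⁿcⁿ : n≥0} is not (pumping lemma).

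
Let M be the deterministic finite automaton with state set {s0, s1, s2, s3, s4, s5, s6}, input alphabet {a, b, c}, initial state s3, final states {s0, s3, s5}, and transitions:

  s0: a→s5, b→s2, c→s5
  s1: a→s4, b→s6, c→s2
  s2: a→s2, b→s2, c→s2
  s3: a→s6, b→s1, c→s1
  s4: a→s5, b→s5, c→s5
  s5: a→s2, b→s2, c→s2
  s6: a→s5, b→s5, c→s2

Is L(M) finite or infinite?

finite

The useful states (reachable from s3 and able to reach an accepting state) are {s1, s3, s4, s5, s6}.
Restricted to these states the transition graph has no cycle, so every accepting path has bounded length and L is finite.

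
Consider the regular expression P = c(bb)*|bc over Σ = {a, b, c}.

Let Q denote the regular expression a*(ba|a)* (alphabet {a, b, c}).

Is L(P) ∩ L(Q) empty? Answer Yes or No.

Yes

Converting the expression P to a DFA (subset construction, then merging equivalent states) gives the minimal DFA with states {p0, p1, p2, p3, p4, p5}, start state p0, accepting states {p3, p4} and transitions p0: a→p1, b→p2, c→p3; p1: a→p1, b→p1, c→p1; p2: a→p1, b→p1, c→p4; p3: a→p1, b→p5, c→p1; p4: a→p1, b→p1, c→p1; p5: a→p1, b→p3, c→p1.
Converting the expression Q to a DFA (subset construction, then merging equivalent states) gives the minimal DFA with states {q0, q1, q2}, start state q0, accepting states {q0} and transitions q0: a→q0, b→q1, c→q2; q1: a→q0, b→q2, c→q2; q2: a→q2, b→q2, c→q2.
Exploring the product automaton P × Q from the start pair (p0, q0), following both machines on each input symbol, reaches 8 state pairs: (p0, q0), (p1, q0), (p2, q1), (p3, q2), (p1, q1), (p1, q2), (p4, q2), (p5, q2).
P accepts in {p3, p4} and Q accepts in {q0}; no reachable pair has both components accepting, so no string drives both machines to acceptance simultaneously and L(P) ∩ L(Q) = ∅.
So no string is accepted by both, and the intersection is empty.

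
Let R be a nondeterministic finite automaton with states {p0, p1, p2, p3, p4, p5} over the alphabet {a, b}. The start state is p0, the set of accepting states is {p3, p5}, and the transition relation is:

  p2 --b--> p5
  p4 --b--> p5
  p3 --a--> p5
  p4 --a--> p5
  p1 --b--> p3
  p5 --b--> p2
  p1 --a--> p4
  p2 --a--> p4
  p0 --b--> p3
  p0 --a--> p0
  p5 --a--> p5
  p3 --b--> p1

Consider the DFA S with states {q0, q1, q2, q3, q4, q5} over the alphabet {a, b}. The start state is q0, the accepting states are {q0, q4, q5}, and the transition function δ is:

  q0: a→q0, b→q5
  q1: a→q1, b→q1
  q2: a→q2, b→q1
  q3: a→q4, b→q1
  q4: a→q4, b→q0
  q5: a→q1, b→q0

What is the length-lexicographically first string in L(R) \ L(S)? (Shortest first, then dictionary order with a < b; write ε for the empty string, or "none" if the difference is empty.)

The string ba is accepted by R but not by S.
No shorter string lies in the difference, and ba is the lexicographically first length-2 string in L(R) \ L(S).

ba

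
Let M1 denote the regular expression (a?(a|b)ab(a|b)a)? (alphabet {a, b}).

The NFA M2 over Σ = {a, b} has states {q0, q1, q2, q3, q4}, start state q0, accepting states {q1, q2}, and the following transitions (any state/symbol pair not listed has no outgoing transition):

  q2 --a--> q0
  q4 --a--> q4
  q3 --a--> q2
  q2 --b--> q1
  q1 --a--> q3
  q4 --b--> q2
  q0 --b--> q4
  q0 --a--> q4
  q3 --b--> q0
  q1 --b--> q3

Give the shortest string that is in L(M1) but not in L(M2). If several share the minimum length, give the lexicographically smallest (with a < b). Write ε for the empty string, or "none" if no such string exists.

The empty string ε is accepted by M1 but not by M2.
Since ε is the unique shortest string, it is the required witness.

ε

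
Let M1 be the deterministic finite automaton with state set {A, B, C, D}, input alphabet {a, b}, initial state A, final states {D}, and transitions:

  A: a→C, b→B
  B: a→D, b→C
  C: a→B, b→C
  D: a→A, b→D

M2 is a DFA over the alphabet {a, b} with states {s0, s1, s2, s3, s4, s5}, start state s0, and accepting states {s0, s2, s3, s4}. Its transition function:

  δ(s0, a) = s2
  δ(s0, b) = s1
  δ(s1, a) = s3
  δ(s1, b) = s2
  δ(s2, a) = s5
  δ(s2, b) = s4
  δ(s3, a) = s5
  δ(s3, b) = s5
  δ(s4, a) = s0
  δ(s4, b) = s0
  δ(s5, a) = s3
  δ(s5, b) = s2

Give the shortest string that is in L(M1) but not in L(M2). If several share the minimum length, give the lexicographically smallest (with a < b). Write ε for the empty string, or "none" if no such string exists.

The string bab is accepted by M1 but not by M2.
No shorter string lies in the difference, and bab is the lexicographically first length-3 string in L(M1) \ L(M2).

bab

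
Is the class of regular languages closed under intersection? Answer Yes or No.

Run DFAs for L₁ and L₂ in parallel: the product automaton with state set Q₁ × Q₂, start (q₁, q₂) and accepting set F₁ × F₂ recognises L₁ ∩ L₂.
So the regular languages are closed under intersection.

Yes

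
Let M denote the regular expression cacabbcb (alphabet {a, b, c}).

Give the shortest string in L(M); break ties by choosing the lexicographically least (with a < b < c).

By inspection of the expression, no string of length less than 8 matches, and cacabbcb is the lexicographically first match of length 8.

cacabbcb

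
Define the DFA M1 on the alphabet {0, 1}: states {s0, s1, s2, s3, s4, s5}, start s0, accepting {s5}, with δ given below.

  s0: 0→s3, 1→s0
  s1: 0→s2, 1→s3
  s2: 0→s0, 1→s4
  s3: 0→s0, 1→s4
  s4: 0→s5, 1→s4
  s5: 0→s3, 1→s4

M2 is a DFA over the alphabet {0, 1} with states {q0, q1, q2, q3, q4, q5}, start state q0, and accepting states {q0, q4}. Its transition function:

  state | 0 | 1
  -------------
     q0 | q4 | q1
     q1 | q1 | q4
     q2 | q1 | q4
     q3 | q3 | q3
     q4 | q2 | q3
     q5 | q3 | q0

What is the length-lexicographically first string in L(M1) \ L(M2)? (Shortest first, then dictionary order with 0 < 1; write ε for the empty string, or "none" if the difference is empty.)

The string 010 is accepted by M1 but not by M2.
No shorter string lies in the difference, and 010 is the lexicographically first length-3 string in L(M1) \ L(M2).

010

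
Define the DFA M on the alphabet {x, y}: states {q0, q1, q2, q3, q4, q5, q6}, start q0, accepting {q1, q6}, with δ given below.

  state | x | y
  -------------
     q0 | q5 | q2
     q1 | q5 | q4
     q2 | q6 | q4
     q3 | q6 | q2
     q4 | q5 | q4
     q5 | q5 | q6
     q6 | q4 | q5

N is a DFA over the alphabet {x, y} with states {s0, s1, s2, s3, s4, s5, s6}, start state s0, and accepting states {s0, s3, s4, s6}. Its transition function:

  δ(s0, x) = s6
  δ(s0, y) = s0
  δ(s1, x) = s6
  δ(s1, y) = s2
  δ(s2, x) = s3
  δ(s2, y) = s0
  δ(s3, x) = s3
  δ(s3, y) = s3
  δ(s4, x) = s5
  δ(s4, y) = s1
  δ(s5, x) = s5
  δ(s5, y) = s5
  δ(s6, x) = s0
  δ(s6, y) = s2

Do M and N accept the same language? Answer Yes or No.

No

The string xy is accepted by M but rejected by N.
So L(M) ≠ L(N).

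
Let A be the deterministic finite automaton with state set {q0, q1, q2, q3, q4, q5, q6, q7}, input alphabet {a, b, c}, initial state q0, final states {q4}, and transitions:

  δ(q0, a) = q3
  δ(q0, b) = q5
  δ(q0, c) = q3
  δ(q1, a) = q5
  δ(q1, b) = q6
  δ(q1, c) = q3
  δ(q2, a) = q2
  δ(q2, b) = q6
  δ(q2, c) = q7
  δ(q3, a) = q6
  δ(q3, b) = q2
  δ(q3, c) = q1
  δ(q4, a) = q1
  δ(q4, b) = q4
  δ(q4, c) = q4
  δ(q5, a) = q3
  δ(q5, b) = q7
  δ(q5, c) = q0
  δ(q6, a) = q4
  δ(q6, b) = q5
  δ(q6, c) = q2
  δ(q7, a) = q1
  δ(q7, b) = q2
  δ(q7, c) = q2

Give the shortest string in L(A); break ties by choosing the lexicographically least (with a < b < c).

aaa

A breadth-first search from q0 reaches an accepting state first via the path q0 → q3 → q6 → q4 on input aaa.
No string of length < 3 is accepted (BFS exhausts all shorter strings without reaching an accepting state), and aaa is the lexicographically least accepting string of length 3.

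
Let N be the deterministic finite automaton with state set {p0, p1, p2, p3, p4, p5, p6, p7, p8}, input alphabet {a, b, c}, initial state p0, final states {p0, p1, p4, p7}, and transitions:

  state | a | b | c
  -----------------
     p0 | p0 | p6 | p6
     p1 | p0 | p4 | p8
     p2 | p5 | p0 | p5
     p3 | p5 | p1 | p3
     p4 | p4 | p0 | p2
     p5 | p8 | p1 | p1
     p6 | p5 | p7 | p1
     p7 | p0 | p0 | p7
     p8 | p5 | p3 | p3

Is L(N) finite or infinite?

State p0 is reachable from the start and can reach an accepting state, and it lies on the cycle p0 → p0.
Traversing that cycle any number of times yields accepted strings of unbounded length, so the language is infinite.

infinite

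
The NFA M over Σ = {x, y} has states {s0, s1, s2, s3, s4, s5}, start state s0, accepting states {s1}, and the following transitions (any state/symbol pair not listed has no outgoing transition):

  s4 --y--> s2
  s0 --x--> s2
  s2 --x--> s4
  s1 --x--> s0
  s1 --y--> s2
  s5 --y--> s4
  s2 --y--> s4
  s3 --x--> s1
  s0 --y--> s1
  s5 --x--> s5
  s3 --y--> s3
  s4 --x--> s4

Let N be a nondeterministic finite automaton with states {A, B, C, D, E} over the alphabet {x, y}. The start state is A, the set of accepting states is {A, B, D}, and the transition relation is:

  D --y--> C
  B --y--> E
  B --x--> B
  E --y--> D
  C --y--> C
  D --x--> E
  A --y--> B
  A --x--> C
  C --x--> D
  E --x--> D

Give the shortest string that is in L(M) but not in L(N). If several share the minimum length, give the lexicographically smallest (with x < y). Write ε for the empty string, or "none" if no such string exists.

The string yxy is accepted by M but not by N.
No shorter string lies in the difference, and yxy is the lexicographically first length-3 string in L(M) \ L(N).

yxy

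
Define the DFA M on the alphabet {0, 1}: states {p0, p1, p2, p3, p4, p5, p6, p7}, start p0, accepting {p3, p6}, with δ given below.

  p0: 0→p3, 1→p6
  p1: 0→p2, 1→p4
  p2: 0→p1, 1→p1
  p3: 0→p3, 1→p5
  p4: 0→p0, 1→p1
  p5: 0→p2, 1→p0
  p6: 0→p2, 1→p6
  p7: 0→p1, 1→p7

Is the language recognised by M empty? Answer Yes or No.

No

The string 0 is accepted: the run p0 → p3 ends in the accepting state p3.
Since at least one string is accepted, L(M) is not empty.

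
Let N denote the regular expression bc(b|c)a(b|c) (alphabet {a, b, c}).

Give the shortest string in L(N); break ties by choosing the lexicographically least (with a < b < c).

By inspection of the expression, no string of length less than 5 matches, and bcbab is the lexicographically first match of length 5.

bcbab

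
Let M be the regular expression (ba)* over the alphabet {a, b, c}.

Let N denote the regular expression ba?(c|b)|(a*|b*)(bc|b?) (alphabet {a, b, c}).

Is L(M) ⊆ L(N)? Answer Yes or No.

No

The string ba is in L(M) but not in L(N).
So L(M) ⊄ L(N).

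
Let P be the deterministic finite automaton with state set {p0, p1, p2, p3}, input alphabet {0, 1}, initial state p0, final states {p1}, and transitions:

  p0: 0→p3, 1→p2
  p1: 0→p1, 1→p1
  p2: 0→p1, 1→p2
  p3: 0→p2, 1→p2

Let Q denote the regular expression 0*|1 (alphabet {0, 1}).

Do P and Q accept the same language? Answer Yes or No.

The string 10 is accepted by P but rejected by Q.
So L(P) ≠ L(Q).

No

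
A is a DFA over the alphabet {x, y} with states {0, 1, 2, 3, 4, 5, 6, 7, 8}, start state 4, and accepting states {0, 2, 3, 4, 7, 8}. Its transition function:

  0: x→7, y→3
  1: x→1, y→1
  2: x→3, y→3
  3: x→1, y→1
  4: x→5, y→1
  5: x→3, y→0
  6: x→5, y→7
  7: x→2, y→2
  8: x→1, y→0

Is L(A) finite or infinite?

The useful states (reachable from 4 and able to reach an accepting state) are {0, 2, 3, 4, 5, 7}.
Restricted to these states the transition graph has no cycle, so every accepting path has bounded length and L is finite.

finite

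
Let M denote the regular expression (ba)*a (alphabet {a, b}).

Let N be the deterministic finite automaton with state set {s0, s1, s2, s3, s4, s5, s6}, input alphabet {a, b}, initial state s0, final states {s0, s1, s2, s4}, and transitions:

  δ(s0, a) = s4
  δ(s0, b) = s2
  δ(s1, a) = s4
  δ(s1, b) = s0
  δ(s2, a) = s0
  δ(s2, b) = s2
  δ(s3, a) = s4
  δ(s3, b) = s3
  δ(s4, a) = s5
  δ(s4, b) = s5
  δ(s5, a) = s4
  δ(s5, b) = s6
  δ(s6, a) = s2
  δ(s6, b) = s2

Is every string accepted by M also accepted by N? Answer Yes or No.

Converting the expression M to a DFA (subset construction, then merging equivalent states) gives the minimal DFA with states {m0, m1, m2, m3}, start state m0, accepting states {m1} and transitions m0: a→m1, b→m2; m1: a→m3, b→m3; m2: a→m0, b→m3; m3: a→m3, b→m3.
Exploring the product automaton M × N from the start pair (m0, s0), following both machines on each input symbol, reaches 8 state pairs: (m0, s0), (m1, s4), (m2, s2), (m3, s5), (m3, s2), (m3, s4), (m3, s6), (m3, s0).
M accepts in {m1} and N accepts in {s0, s1, s2, s4}. The reachable pairs whose M-component is accepting are (m1, s4); in each of them the N-component is accepting too, so the product for L(M) \ L(N) (M-component accepting, N-component rejecting) has no reachable accepting pair and the difference is empty.
Hence every string in L(M) is also in L(N).

Yes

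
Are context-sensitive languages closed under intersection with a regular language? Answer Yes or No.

Yes

Every regular language is context-sensitive, and context-sensitive languages are closed under intersection (an LBA runs the DFA check and then the LBA for L on the same linear tape).
So the context-sensitive languages are closed under intersection with a regular language.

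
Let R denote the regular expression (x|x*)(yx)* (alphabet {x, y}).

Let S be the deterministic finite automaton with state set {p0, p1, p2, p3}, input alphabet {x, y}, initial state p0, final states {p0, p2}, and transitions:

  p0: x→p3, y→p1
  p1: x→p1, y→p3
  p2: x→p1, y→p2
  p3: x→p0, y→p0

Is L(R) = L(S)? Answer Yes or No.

The string x is accepted by R but rejected by S.
So L(R) ≠ L(S).

No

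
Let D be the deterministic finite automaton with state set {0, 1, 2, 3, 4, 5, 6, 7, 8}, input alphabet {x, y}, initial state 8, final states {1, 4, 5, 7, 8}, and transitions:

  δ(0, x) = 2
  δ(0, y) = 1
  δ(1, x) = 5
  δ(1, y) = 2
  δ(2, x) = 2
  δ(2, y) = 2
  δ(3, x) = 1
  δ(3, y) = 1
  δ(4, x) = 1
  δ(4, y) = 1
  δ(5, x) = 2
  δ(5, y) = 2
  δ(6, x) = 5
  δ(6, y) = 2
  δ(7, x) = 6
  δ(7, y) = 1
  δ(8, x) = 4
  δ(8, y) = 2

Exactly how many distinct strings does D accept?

The useful subgraph on states {1, 4, 5, 8} is acyclic, so L(D) is finite; the longest accepting path visits 4 useful states, giving maximum string length 3.
Counting accepting paths from 8 by length: 1 of length 0, 1 of length 1, 2 of length 2, 2 of length 3. Total 6.

6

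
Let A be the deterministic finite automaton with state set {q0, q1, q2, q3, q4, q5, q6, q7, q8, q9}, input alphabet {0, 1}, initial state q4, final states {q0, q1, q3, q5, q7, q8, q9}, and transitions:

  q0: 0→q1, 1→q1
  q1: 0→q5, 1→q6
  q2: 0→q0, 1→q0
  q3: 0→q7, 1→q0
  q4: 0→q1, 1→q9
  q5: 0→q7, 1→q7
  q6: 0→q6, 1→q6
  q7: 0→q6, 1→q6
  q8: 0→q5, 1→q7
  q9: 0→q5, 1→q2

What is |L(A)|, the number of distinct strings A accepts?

The useful subgraph on states {q0, q1, q2, q4, q5, q7, q9} is acyclic, so L(A) is finite; the longest accepting path visits 7 useful states, giving maximum string length 6.
Counting accepting paths from q4 by length: 2 of length 1, 2 of length 2, 6 of length 3, 4 of length 4, 4 of length 5, 8 of length 6. Total 26.

26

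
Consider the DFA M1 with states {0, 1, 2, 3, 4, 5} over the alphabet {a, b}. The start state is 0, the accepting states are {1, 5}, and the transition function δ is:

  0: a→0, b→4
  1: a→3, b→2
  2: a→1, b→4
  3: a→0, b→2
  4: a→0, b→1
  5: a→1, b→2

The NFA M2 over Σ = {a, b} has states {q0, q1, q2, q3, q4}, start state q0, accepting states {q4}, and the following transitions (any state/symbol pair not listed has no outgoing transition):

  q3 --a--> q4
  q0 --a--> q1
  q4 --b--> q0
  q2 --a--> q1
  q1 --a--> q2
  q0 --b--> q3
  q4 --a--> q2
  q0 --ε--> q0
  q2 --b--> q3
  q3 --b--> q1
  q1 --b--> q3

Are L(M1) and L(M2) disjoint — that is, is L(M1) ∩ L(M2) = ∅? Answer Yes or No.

The string bbba is accepted by both M1 and M2.
Hence L(M1) ∩ L(M2) ≠ ∅.

No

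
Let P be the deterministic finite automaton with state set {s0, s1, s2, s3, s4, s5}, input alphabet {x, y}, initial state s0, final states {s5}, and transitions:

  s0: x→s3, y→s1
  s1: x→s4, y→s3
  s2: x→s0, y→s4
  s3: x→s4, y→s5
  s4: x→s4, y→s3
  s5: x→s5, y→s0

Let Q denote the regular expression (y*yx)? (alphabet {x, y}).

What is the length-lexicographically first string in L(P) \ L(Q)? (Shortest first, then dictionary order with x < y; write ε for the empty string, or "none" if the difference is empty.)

xy

The string xy is accepted by P but not by Q.
No shorter string lies in the difference, and xy is the lexicographically first length-2 string in L(P) \ L(Q).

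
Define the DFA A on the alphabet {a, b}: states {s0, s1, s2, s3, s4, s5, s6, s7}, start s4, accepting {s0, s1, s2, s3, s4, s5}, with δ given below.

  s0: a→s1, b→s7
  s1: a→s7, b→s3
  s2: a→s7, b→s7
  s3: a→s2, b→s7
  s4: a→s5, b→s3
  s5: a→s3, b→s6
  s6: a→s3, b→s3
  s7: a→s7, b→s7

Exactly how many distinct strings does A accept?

The useful subgraph on states {s2, s3, s4, s5, s6} is acyclic, so L(A) is finite; the longest accepting path visits 5 useful states, giving maximum string length 4.
Counting accepting paths from s4 by length: 1 of length 0, 2 of length 1, 2 of length 2, 3 of length 3, 2 of length 4. Total 10.

10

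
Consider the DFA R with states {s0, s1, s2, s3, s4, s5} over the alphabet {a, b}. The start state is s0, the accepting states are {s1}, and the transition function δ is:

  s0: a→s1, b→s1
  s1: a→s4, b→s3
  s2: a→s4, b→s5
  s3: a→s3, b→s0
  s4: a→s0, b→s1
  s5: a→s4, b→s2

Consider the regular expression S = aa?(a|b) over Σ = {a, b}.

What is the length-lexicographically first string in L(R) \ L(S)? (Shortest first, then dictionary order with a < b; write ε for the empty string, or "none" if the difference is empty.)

a

The string a is accepted by R but not by S.
No shorter string lies in the difference, and a is the lexicographically first length-1 string in L(R) \ L(S).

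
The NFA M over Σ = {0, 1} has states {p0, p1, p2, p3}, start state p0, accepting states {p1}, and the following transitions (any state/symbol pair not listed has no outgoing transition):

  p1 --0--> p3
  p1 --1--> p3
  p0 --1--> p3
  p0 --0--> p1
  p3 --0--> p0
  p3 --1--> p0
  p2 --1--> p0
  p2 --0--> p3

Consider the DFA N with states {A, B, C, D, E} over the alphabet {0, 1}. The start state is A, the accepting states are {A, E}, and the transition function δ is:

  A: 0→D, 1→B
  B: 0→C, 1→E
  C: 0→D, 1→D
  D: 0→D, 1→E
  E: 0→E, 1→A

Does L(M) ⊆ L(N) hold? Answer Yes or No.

The string 0 is in L(M) but not in L(N).
So L(M) ⊄ L(N).

No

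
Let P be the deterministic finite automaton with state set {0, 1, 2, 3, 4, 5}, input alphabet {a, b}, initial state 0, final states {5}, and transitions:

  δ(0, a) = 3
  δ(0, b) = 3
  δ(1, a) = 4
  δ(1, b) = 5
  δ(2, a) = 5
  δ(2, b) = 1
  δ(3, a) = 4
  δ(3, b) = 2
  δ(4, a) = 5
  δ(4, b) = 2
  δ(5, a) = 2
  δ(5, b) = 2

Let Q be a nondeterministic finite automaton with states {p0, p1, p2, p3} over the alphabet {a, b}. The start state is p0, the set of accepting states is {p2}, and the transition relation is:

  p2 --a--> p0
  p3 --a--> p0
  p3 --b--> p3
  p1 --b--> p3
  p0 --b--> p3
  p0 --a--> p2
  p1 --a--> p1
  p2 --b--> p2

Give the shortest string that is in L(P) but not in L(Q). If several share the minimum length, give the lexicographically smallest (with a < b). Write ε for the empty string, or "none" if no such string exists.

aba

The string aba is accepted by P but not by Q.
No shorter string lies in the difference, and aba is the lexicographically first length-3 string in L(P) \ L(Q).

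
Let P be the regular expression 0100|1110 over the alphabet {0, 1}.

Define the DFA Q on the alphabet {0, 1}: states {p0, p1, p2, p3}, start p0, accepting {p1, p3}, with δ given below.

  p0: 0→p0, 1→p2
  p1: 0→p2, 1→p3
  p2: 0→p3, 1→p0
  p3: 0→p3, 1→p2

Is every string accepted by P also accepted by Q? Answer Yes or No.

Converting the expression P to a DFA (subset construction, then merging equivalent states) gives the minimal DFA with states {r0, r1, r2, r3, r4, r5, r6, r7}, start state r0, accepting states {r7} and transitions r0: 0→r1, 1→r2; r1: 0→r3, 1→r4; r2: 0→r3, 1→r5; r3: 0→r3, 1→r3; r4: 0→r6, 1→r3; r5: 0→r3, 1→r6; r6: 0→r7, 1→r3; r7: 0→r3, 1→r3.
Exploring the product automaton P × Q from the start pair (r0, p0), following both machines on each input symbol, reaches 11 state pairs: (r0, p0), (r1, p0), (r2, p2), (r3, p0), (r4, p2), (r3, p3), (r5, p0), (r3, p2), (r6, p3), (r6, p2), (r7, p3).
P accepts in {r7} and Q accepts in {p1, p3}. The reachable pairs whose P-component is accepting are (r7, p3); in each of them the Q-component is accepting too, so the product for L(P) \ L(Q) (P-component accepting, Q-component rejecting) has no reachable accepting pair and the difference is empty.
Hence every string in L(P) is also in L(Q).

Yes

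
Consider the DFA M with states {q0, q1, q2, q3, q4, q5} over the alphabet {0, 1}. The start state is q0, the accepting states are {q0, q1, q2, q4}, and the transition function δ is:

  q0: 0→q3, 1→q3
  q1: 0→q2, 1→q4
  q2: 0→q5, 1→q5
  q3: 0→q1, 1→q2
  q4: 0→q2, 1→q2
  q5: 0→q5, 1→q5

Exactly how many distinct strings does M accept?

The useful subgraph on states {q0, q1, q2, q3, q4} is acyclic, so L(M) is finite; the longest accepting path visits 5 useful states, giving maximum string length 4.
Counting accepting paths from q0 by length: 1 of length 0, 4 of length 2, 4 of length 3, 4 of length 4. Total 13.

13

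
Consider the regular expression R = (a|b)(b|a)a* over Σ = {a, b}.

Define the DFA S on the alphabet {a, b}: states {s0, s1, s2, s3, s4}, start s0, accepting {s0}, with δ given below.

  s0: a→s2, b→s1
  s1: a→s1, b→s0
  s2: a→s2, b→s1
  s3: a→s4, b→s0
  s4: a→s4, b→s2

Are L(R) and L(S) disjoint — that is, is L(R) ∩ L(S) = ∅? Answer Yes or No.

The string bb is accepted by both R and S.
Hence L(R) ∩ L(S) ≠ ∅.

No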